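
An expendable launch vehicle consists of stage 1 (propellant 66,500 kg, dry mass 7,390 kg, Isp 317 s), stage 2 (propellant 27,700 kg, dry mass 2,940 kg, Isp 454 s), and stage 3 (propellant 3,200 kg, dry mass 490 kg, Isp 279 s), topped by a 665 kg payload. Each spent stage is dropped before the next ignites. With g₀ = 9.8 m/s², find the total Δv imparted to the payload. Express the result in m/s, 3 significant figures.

Δv ≈ 13500 m/s

Ignition mass of stage 1 = 66,500+7,390 + 27,700+2,940 + 3,200+490 + 665 = 108,885 kg.
Stage 1: m₀ = 108,885 kg, m_f = 108,885 − 66,500 = 42,385 kg; Δv = 317×9.8×ln(2.569) = 3106.6×0.9435 ≈ 2931 m/s.
Stage 2: m₀ = 34,995 kg, m_f = 34,995 − 27,700 = 7,295 kg; Δv = 454×9.8×ln(4.797) = 4449.2×1.5680 ≈ 6976 m/s.
Stage 3: m₀ = 4,355 kg, m_f = 4,355 − 3,200 = 1,155 kg; Δv = 279×9.8×ln(3.771) = 2734.2×1.3272 ≈ 3629 m/s.
Total Δv = 2931 + 6976 + 3629 = 13536 m/s.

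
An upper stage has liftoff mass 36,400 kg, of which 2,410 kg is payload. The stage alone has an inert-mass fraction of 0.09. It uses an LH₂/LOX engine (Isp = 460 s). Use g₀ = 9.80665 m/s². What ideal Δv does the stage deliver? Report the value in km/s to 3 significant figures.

Δv ≈ 8.55 km/s

Stage wet mass = m₀ − payload = 36,400 − 2,410 = 33,990 kg.
Stage dry mass = ε × stage wet mass = 0.09 × 33,990 = 3,059.1 kg.
Burnout mass m_f = stage dry + payload = 3,059.1 + 2,410 = 5,469.1 kg.
v_e = Isp · g₀ = 460 × 9.80665 = 4511.1 m/s.
Using Δv = v_e ln(m₀/m_f): Δv = v_e · ln(36,400/5,469.1) = 4511.1 × ln(6.656) = 4511.1 × 1.8955 ≈ 8551 m/s.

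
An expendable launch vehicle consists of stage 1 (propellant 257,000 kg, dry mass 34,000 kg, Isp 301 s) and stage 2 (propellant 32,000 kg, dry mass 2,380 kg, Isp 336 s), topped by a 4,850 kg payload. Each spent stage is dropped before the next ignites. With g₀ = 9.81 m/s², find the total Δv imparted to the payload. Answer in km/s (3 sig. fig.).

Δv ≈ 10.0 km/s

Ignition mass of stage 1 = 257,000+34,000 + 32,000+2,380 + 4,850 = 330,230 kg.
Stage 1: m₀ = 330,230 kg, m_f = 330,230 − 257,000 = 73,230 kg; Δv = 301×9.81×ln(4.509) = 2952.8×1.5062 ≈ 4447 m/s.
Stage 2: m₀ = 39,230 kg, m_f = 39,230 − 32,000 = 7,230 kg; Δv = 336×9.81×ln(5.426) = 3296.2×1.6912 ≈ 5574 m/s.
Total Δv = 4447 + 5574 = 10021 m/s.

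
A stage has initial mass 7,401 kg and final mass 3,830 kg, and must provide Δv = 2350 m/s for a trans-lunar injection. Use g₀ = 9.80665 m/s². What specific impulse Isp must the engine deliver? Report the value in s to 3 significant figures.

Isp ≈ 364 s

ln(m₀/m_f) = ln(7401/3830) = ln(1.932) = 0.6588.
v_e = Δv / ln(m₀/m_f) = 2350 / 0.6588 = 3567.4 m/s.
Isp = v_e / g₀ = 3567.4 / 9.80665 = 363.8 s.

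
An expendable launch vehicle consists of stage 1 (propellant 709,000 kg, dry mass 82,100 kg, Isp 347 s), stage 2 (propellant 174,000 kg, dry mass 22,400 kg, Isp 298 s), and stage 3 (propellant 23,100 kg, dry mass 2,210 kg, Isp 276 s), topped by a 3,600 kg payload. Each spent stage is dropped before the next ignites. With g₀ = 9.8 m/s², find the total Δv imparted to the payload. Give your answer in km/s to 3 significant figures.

Δv ≈ 12.7 km/s

Ignition mass of stage 1 = 709,000+82,100 + 174,000+22,400 + 23,100+2,210 + 3,600 = 1,016,410 kg.
Stage 1: m₀ = 1,016,410 kg, m_f = 1,016,410 − 709,000 = 307,410 kg; Δv = 347×9.8×ln(3.306) = 3400.6×1.1958 ≈ 4067 m/s.
Stage 2: m₀ = 225,310 kg, m_f = 225,310 − 174,000 = 51,310 kg; Δv = 298×9.8×ln(4.391) = 2920.4×1.4796 ≈ 4321 m/s.
Stage 3: m₀ = 28,910 kg, m_f = 28,910 − 23,100 = 5,810 kg; Δv = 276×9.8×ln(4.976) = 2704.8×1.6046 ≈ 4340 m/s.
Total Δv = 4067 + 4321 + 4340 = 12728 m/s.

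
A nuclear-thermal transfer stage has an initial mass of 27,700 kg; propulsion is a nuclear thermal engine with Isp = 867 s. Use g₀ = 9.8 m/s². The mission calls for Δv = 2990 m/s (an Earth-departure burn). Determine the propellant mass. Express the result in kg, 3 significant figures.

v_e = Isp · g₀ = 867 × 9.8 = 8496.6 m/s.
m₀/m_f = exp(Δv / v_e) = exp(2990 / 8496.6) = exp(0.3519) = 1.4218.
m_f = 27,700 / 1.4218 = 19,482.3 kg, so propellant = m₀ − m_f = 27,700 − 19,482.3 = 8,217.7 kg.

propellant mass ≈ 8220 kg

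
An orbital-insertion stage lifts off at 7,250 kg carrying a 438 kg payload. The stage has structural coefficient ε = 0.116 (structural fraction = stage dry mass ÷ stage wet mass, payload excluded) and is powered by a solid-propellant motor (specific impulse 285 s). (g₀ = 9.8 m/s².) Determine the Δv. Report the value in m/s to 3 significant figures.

Δv ≈ 4960 m/s

Stage wet mass = m₀ − payload = 7,250 − 438 = 6,812 kg.
Stage dry mass = ε × stage wet mass = 0.116 × 6,812 = 790.192 kg.
Burnout mass m_f = stage dry + payload = 790.192 + 438 = 1,228.192 kg.
v_e = Isp · g₀ = 285 × 9.8 = 2793.0 m/s.
Δv = v_e · ln(7,250/1,228.192) = 2793.0 × ln(5.903) = 2793.0 × 1.7755 ≈ 4959 m/s.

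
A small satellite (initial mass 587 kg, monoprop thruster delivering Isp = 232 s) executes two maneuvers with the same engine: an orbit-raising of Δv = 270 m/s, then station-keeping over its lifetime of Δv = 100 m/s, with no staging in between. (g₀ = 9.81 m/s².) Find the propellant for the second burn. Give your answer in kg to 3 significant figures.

v_e = Isp · g₀ = 232 × 9.81 = 2275.9 m/s.
After the first burn: m = 587 × exp(−270/2275.9) = 587 × 0.88813 = 521.332 kg.
After the second burn: m = 521.332 × exp(−100/2275.9) = 521.332 × 0.95701 = 498.92 kg.
Second-burn propellant = 521.332 − 498.92 = 22.412 kg.

propellant for the second burn ≈ 22.4 kg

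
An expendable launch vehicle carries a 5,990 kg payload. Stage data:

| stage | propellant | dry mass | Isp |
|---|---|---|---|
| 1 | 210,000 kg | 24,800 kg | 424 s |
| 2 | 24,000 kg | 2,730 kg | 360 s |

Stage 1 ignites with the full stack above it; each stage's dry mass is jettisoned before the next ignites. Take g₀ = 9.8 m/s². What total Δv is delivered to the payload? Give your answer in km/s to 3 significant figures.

Δv ≈ 11.1 km/s

Ignition mass of stage 1 = 210,000+24,800 + 24,000+2,730 + 5,990 = 267,520 kg.
Stage 1: m₀ = 267,520 kg, m_f = 267,520 − 210,000 = 57,520 kg; Δv = 424×9.8×ln(4.651) = 4155.2×1.5371 ≈ 6387 m/s.
Stage 2: m₀ = 32,720 kg, m_f = 32,720 − 24,000 = 8,720 kg; Δv = 360×9.8×ln(3.752) = 3528.0×1.3224 ≈ 4665 m/s.
Total Δv = 6387 + 4665 = 11052 m/s.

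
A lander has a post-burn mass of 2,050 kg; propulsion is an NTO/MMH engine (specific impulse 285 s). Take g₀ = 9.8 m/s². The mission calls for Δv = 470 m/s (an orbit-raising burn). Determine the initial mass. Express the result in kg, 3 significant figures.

initial mass ≈ 2430 kg

v_e = Isp · g₀ = 285 × 9.8 = 2793.0 m/s.
m₀/m_f = exp(Δv / v_e) = exp(470 / 2793.0) = exp(0.1683) = 1.1833.
m₀ = m_f × 1.1833 = 2,050 × 1.1833 = 2,425.77 kg.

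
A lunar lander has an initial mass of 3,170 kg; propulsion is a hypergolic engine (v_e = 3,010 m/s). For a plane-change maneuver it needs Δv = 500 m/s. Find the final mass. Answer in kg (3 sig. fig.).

Rocket equation: m₀/m_f = exp(Δv / v_e) = exp(500 / 3010.0) = exp(0.1661) = 1.1807.
m_f = m₀ / 1.1807 = 3,170 / 1.1807 = 2,684.85 kg.

final mass ≈ 2680 kg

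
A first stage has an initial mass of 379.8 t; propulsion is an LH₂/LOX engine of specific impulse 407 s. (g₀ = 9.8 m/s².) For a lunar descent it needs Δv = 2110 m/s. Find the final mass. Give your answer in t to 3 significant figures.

v_e = Isp · g₀ = 407 × 9.8 = 3988.6 m/s.
From the ideal rocket equation, m₀/m_f = exp(Δv / v_e) = exp(2110 / 3988.6) = exp(0.5290) = 1.6972.
m_f = m₀ / 1.6972 = 379.8 / 1.6972 = 223.78 t.

final mass ≈ 224 t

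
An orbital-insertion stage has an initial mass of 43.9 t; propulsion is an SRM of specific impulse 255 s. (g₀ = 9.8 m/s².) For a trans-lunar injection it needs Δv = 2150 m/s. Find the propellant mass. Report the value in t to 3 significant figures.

propellant mass ≈ 25.3 t

v_e = Isp · g₀ = 255 × 9.8 = 2499.0 m/s.
Rocket equation: m₀/m_f = exp(Δv / v_e) = exp(2150 / 2499.0) = exp(0.8603) = 2.3640.
m_f = 43.9 / 2.3640 = 18.5702 t, so propellant = m₀ − m_f = 43.9 − 18.5702 = 25.3298 t.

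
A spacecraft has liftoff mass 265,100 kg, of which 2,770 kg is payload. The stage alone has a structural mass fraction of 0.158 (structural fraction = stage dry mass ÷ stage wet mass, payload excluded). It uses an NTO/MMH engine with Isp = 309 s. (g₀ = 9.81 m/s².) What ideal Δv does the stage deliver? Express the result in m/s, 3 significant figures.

Stage wet mass = m₀ − payload = 265,100 − 2,770 = 262,330 kg.
Stage dry mass = ε × stage wet mass = 0.158 × 262,330 = 41,448.1 kg.
Burnout mass m_f = stage dry + payload = 41,448.1 + 2,770 = 44,218.1 kg.
v_e = Isp · g₀ = 309 × 9.81 = 3031.3 m/s.
By the Tsiolkovsky rocket equation, Δv = v_e · ln(265,100/44,218.1) = 3031.3 × ln(5.995) = 3031.3 × 1.7910 ≈ 5429 m/s.

Δv ≈ 5430 m/s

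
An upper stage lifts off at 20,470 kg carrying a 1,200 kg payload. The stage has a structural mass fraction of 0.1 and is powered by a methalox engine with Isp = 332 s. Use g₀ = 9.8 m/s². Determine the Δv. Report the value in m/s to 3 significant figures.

Δv ≈ 6110 m/s

Stage wet mass = m₀ − payload = 20,470 − 1,200 = 19,270 kg.
Stage dry mass = ε × stage wet mass = 0.1 × 19,270 = 1,927 kg.
Burnout mass m_f = stage dry + payload = 1,927 + 1,200 = 3,127 kg.
v_e = Isp · g₀ = 332 × 9.8 = 3253.6 m/s.
Rocket equation: Δv = v_e · ln(20,470/3,127) = 3253.6 × ln(6.546) = 3253.6 × 1.8789 ≈ 6113 m/s.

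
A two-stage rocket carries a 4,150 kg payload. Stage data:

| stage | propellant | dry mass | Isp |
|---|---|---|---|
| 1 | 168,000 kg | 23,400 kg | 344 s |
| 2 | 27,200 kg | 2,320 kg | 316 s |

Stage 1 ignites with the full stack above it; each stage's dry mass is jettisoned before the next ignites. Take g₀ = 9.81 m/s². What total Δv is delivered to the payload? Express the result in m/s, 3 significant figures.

Δv ≈ 9740 m/s

Ignition mass of stage 1 = 168,000+23,400 + 27,200+2,320 + 4,150 = 225,070 kg.
Stage 1: m₀ = 225,070 kg, m_f = 225,070 − 168,000 = 57,070 kg; Δv = 344×9.81×ln(3.944) = 3374.6×1.3721 ≈ 4630 m/s.
Stage 2: m₀ = 33,670 kg, m_f = 33,670 − 27,200 = 6,470 kg; Δv = 316×9.81×ln(5.204) = 3100.0×1.6494 ≈ 5113 m/s.
Total Δv = 4630 + 5113 = 9743 m/s.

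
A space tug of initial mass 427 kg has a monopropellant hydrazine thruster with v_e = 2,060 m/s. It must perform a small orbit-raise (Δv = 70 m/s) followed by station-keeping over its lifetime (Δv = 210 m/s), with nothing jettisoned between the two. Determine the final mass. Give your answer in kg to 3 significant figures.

final mass ≈ 373 kg

After the first burn: m = 427 × exp(−70/2060.0) = 427 × 0.96659 = 412.734 kg.
After the second burn: m = 412.734 × exp(−210/2060.0) = 412.734 × 0.90308 = 372.732 kg.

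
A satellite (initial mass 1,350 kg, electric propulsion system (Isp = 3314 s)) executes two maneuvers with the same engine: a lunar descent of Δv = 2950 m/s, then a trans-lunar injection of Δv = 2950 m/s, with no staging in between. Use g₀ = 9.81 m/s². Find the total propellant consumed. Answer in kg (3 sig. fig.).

total propellant consumed ≈ 224 kg

v_e = Isp · g₀ = 3314 × 9.81 = 32510.3 m/s.
After the first burn: m = 1350 × exp(−2950/32510.3) = 1350 × 0.91325 = 1,232.89 kg.
After the second burn: m = 1,232.89 × exp(−2950/32510.3) = 1,232.89 × 0.91325 = 1,125.94 kg.
Total propellant = m₀ − m_final = 1350 − 1,125.94 = 224.06 kg.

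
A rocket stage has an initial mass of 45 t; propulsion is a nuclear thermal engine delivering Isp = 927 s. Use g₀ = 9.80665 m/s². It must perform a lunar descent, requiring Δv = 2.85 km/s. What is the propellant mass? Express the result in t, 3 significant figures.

v_e = Isp · g₀ = 927 × 9.80665 = 9090.8 m/s.
Rocket equation: m₀/m_f = exp(Δv / v_e) = exp(2850 / 9090.8) = exp(0.3135) = 1.3682.
m_f = 45 / 1.3682 = 32.8899 t, so propellant = m₀ − m_f = 45 − 32.8899 = 12.1101 t.

propellant mass ≈ 12.1 t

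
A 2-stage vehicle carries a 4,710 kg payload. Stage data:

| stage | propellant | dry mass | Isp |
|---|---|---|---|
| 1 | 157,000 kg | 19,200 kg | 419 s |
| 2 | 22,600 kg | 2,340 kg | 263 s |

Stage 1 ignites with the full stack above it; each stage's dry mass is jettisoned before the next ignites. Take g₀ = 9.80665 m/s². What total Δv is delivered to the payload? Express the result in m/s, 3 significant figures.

Δv ≈ 9620 m/s

Ignition mass of stage 1 = 157,000+19,200 + 22,600+2,340 + 4,710 = 205,850 kg.
Stage 1: m₀ = 205,850 kg, m_f = 205,850 − 157,000 = 48,850 kg; Δv = 419×9.80665×ln(4.214) = 4109.0×1.4384 ≈ 5910 m/s.
Stage 2: m₀ = 29,650 kg, m_f = 29,650 − 22,600 = 7,050 kg; Δv = 263×9.80665×ln(4.206) = 2579.1×1.4364 ≈ 3705 m/s.
Total Δv = 5910 + 3705 = 9615 m/s.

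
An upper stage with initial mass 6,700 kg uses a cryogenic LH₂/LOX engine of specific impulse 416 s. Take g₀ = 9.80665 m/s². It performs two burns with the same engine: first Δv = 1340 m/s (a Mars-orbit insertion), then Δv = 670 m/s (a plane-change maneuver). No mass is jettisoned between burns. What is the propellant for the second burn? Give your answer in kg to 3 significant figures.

propellant for the second burn ≈ 731 kg

v_e = Isp · g₀ = 416 × 9.80665 = 4079.6 m/s.
After the first burn: m = 6700 × exp(−1340/4079.6) = 6700 × 0.72003 = 4,824.2 kg.
After the second burn: m = 4,824.2 × exp(−670/4079.6) = 4,824.2 × 0.84854 = 4,093.53 kg.
Second-burn propellant = 4,824.2 − 4,093.53 = 730.67 kg.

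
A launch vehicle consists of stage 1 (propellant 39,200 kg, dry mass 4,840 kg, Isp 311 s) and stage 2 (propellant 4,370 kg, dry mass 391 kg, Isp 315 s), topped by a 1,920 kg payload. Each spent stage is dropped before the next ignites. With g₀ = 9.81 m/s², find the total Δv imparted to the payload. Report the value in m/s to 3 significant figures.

Ignition mass of stage 1 = 39,200+4,840 + 4,370+391 + 1,920 = 50,721 kg.
Stage 1: m₀ = 50,721 kg, m_f = 50,721 − 39,200 = 11,521 kg; Δv = 311×9.81×ln(4.402) = 3050.9×1.4822 ≈ 4522 m/s.
Stage 2: m₀ = 6,681 kg, m_f = 6,681 − 4,370 = 2,311 kg; Δv = 315×9.81×ln(2.891) = 3090.2×1.0616 ≈ 3280 m/s.
Total Δv = 4522 + 3280 = 7802 m/s.

Δv ≈ 7800 m/s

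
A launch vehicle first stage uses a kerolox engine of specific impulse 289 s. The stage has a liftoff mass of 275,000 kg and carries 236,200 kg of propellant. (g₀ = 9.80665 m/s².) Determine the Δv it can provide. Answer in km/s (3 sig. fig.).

Δv ≈ 5.55 km/s

v_e = Isp · g₀ = 289 × 9.80665 = 2834.1 m/s.
m_f = m₀ − m_prop = 275,000 − 236,200 = 38,800 kg.
Rocket equation: Δv = v_e · ln(m₀/m_f) = 2834.1 × ln(7.088) = 2834.1 × 1.9584 ≈ 5550.2 m/s.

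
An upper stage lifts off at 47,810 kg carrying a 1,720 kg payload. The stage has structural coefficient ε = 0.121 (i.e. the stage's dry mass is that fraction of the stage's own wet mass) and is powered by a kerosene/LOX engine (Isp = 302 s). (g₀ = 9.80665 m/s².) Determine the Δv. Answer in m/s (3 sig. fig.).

Δv ≈ 5570 m/s

Stage wet mass = m₀ − payload = 47,810 − 1,720 = 46,090 kg.
Stage dry mass = ε × stage wet mass = 0.121 × 46,090 = 5,576.89 kg.
Burnout mass m_f = stage dry + payload = 5,576.89 + 1,720 = 7,296.89 kg.
v_e = Isp · g₀ = 302 × 9.80665 = 2961.6 m/s.
Δv = v_e · ln(47,810/7,296.89) = 2961.6 × ln(6.552) = 2961.6 × 1.8798 ≈ 5567 m/s.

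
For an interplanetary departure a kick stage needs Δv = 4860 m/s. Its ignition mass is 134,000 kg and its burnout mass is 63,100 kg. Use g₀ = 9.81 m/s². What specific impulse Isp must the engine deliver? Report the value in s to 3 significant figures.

Isp ≈ 658 s

ln(m₀/m_f) = ln(134000/63100) = ln(2.124) = 0.7531.
v_e = Δv / ln(m₀/m_f) = 4860 / 0.7531 = 6453.2 m/s.
Isp = v_e / g₀ = 6453.2 / 9.81 = 657.8 s.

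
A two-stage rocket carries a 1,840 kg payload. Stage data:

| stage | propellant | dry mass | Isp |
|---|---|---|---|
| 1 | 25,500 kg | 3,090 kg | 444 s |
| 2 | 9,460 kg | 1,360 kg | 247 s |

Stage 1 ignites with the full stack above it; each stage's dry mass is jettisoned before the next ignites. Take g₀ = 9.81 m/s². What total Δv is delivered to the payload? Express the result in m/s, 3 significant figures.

Ignition mass of stage 1 = 25,500+3,090 + 9,460+1,360 + 1,840 = 41,250 kg.
Stage 1: m₀ = 41,250 kg, m_f = 41,250 − 25,500 = 15,750 kg; Δv = 444×9.81×ln(2.619) = 4355.6×0.9628 ≈ 4194 m/s.
Stage 2: m₀ = 12,660 kg, m_f = 12,660 − 9,460 = 3,200 kg; Δv = 247×9.81×ln(3.956) = 2423.1×1.3753 ≈ 3332 m/s.
Total Δv = 4194 + 3332 = 7526 m/s.

Δv ≈ 7530 m/s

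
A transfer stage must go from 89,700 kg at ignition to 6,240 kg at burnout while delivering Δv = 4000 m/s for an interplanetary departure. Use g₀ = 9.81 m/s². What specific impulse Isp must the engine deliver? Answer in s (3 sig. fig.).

ln(m₀/m_f) = ln(89700/6240) = ln(14.38) = 2.6655.
v_e = Δv / ln(m₀/m_f) = 4000 / 2.6655 = 1500.7 m/s.
Isp = v_e / g₀ = 1500.7 / 9.81 = 153.0 s.

Isp ≈ 153 s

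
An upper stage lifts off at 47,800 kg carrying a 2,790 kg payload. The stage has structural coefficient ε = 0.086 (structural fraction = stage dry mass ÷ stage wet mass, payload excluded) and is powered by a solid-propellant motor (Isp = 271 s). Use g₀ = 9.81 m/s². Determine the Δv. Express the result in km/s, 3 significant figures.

Δv ≈ 5.24 km/s

Stage wet mass = m₀ − payload = 47,800 − 2,790 = 45,010 kg.
Stage dry mass = ε × stage wet mass = 0.086 × 45,010 = 3,870.86 kg.
Burnout mass m_f = stage dry + payload = 3,870.86 + 2,790 = 6,660.86 kg.
v_e = Isp · g₀ = 271 × 9.81 = 2658.5 m/s.
Rocket equation: Δv = v_e · ln(47,800/6,660.86) = 2658.5 × ln(7.176) = 2658.5 × 1.9708 ≈ 5239 m/s.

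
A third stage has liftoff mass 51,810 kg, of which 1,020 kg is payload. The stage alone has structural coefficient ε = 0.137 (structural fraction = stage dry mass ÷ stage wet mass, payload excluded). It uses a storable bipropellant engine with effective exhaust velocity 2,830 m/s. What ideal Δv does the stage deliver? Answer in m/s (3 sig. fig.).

Δv ≈ 5290 m/s

Stage wet mass = m₀ − payload = 51,810 − 1,020 = 50,790 kg.
Stage dry mass = ε × stage wet mass = 0.137 × 50,790 = 6,958.23 kg.
Burnout mass m_f = stage dry + payload = 6,958.23 + 1,020 = 7,978.23 kg.
Δv = v_e · ln(51,810/7,978.23) = 2830.0 × ln(6.494) = 2830.0 × 1.8709 ≈ 5295 m/s.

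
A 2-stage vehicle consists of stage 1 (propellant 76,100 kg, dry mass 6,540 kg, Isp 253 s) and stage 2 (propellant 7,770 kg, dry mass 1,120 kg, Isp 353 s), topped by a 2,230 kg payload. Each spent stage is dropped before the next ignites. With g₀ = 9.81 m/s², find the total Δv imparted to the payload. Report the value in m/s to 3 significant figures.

Δv ≈ 8300 m/s

Ignition mass of stage 1 = 76,100+6,540 + 7,770+1,120 + 2,230 = 93,760 kg.
Stage 1: m₀ = 93,760 kg, m_f = 93,760 − 76,100 = 17,660 kg; Δv = 253×9.81×ln(5.309) = 2481.9×1.6694 ≈ 4143 m/s.
Stage 2: m₀ = 11,120 kg, m_f = 11,120 − 7,770 = 3,350 kg; Δv = 353×9.81×ln(3.319) = 3462.9×1.1998 ≈ 4155 m/s.
Total Δv = 4143 + 4155 = 8298 m/s.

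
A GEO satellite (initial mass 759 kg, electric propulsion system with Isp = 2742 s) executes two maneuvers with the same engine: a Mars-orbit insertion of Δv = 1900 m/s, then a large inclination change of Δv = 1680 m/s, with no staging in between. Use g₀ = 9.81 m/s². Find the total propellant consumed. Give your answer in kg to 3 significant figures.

v_e = Isp · g₀ = 2742 × 9.81 = 26899.0 m/s.
After the first burn: m = 759 × exp(−1900/26899.0) = 759 × 0.93180 = 707.236 kg.
After the second burn: m = 707.236 × exp(−1680/26899.0) = 707.236 × 0.93945 = 664.413 kg.
Total propellant = m₀ − m_final = 759 − 664.413 = 94.587 kg.

total propellant consumed ≈ 94.6 kg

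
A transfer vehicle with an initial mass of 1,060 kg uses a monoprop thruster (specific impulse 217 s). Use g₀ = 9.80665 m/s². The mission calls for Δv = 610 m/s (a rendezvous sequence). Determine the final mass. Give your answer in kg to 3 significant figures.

v_e = Isp · g₀ = 217 × 9.80665 = 2128.0 m/s.
m₀/m_f = exp(Δv / v_e) = exp(610 / 2128.0) = exp(0.2866) = 1.3320.
m_f = m₀ / 1.3320 = 1,060 / 1.3320 = 795.796 kg.

final mass ≈ 796 kg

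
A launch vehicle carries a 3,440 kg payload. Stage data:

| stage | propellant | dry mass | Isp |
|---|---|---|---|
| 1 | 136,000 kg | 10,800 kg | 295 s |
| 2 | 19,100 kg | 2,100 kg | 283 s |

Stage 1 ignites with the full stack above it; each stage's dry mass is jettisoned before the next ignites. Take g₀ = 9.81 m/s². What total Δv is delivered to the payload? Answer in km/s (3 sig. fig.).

Ignition mass of stage 1 = 136,000+10,800 + 19,100+2,100 + 3,440 = 171,440 kg.
Stage 1: m₀ = 171,440 kg, m_f = 171,440 − 136,000 = 35,440 kg; Δv = 295×9.81×ln(4.837) = 2894.0×1.5764 ≈ 4562 m/s.
Stage 2: m₀ = 24,640 kg, m_f = 24,640 − 19,100 = 5,540 kg; Δv = 283×9.81×ln(4.448) = 2776.2×1.4924 ≈ 4143 m/s.
Total Δv = 4562 + 4143 = 8705 m/s.

Δv ≈ 8.71 km/s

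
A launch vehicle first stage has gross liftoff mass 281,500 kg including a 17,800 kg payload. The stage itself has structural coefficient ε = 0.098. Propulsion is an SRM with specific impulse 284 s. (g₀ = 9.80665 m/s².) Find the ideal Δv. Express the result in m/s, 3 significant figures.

Stage wet mass = m₀ − payload = 281,500 − 17,800 = 263,700 kg.
Stage dry mass = ε × stage wet mass = 0.098 × 263,700 = 25,842.6 kg.
Burnout mass m_f = stage dry + payload = 25,842.6 + 17,800 = 43,642.6 kg.
v_e = Isp · g₀ = 284 × 9.80665 = 2785.1 m/s.
By the Tsiolkovsky rocket equation, Δv = v_e · ln(281,500/43,642.6) = 2785.1 × ln(6.45) = 2785.1 × 1.8641 ≈ 5192 m/s.

Δv ≈ 5190 m/s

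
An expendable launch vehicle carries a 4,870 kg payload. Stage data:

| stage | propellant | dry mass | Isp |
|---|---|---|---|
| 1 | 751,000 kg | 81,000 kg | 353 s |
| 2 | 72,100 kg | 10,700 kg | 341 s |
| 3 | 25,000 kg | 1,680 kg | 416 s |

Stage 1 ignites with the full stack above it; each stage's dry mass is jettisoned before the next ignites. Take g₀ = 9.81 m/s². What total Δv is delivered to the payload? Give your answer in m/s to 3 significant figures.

Δv ≈ 15200 m/s

Ignition mass of stage 1 = 751,000+81,000 + 72,100+10,700 + 25,000+1,680 + 4,870 = 946,350 kg.
Stage 1: m₀ = 946,350 kg, m_f = 946,350 − 751,000 = 195,350 kg; Δv = 353×9.81×ln(4.844) = 3462.9×1.5778 ≈ 5464 m/s.
Stage 2: m₀ = 114,350 kg, m_f = 114,350 − 72,100 = 42,250 kg; Δv = 341×9.81×ln(2.707) = 3345.2×0.9957 ≈ 3331 m/s.
Stage 3: m₀ = 31,550 kg, m_f = 31,550 − 25,000 = 6,550 kg; Δv = 416×9.81×ln(4.817) = 4081.0×1.5721 ≈ 6416 m/s.
Total Δv = 5464 + 3331 + 6416 = 15211 m/s.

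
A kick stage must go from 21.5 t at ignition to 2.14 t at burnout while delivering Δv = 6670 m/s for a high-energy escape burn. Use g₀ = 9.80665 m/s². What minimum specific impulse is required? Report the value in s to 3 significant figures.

ln(m₀/m_f) = ln(21500/2140) = ln(10.05) = 2.3072.
v_e = Δv / ln(m₀/m_f) = 6670 / 2.3072 = 2890.9 m/s.
Isp = v_e / g₀ = 2890.9 / 9.80665 = 294.8 s.

Isp ≈ 295 s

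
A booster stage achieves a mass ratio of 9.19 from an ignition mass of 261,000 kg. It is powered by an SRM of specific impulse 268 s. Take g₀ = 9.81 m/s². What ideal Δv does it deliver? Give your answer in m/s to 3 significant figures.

v_e = Isp · g₀ = 268 × 9.81 = 2629.1 m/s.
Δv = v_e · ln(9.19) = 2629.1 × 2.2181 ≈ 5831.6 m/s.

Δv ≈ 5830 m/s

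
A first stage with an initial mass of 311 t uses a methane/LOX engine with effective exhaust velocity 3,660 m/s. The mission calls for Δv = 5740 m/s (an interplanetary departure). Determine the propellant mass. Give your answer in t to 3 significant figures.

propellant mass ≈ 246 t

Using Δv = v_e ln(m₀/m_f): m₀/m_f = exp(Δv / v_e) = exp(5740 / 3660.0) = exp(1.5683) = 4.7985.
m_f = 311 / 4.7985 = 64.8119 t, so propellant = m₀ − m_f = 311 − 64.8119 = 246.1881 t.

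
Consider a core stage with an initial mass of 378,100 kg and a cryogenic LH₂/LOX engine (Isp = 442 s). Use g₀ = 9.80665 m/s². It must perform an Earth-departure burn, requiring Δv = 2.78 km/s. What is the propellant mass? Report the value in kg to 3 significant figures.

propellant mass ≈ 179000 kg

v_e = Isp · g₀ = 442 × 9.80665 = 4334.5 m/s.
m₀/m_f = exp(Δv / v_e) = exp(2780 / 4334.5) = exp(0.6414) = 1.8991.
m_f = 378,100 / 1.8991 = 199,094 kg, so propellant = m₀ − m_f = 378,100 − 199,094 = 179,006 kg.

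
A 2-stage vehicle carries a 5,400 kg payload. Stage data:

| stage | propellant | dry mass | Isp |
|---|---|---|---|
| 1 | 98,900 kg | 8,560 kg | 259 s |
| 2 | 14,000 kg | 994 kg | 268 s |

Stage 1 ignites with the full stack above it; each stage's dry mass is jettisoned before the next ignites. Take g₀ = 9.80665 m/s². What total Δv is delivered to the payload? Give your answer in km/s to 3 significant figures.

Ignition mass of stage 1 = 98,900+8,560 + 14,000+994 + 5,400 = 127,854 kg.
Stage 1: m₀ = 127,854 kg, m_f = 127,854 − 98,900 = 28,954 kg; Δv = 259×9.80665×ln(4.416) = 2539.9×1.4852 ≈ 3772 m/s.
Stage 2: m₀ = 20,394 kg, m_f = 20,394 − 14,000 = 6,394 kg; Δv = 268×9.80665×ln(3.19) = 2628.2×1.1599 ≈ 3048 m/s.
Total Δv = 3772 + 3048 = 6820 m/s.

Δv ≈ 6.82 km/s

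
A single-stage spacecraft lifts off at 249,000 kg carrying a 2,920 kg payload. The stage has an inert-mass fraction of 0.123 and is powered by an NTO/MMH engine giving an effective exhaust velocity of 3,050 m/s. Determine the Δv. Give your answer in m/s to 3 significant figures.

Δv ≈ 6150 m/s

Stage wet mass = m₀ − payload = 249,000 − 2,920 = 246,080 kg.
Stage dry mass = ε × stage wet mass = 0.123 × 246,080 = 30,267.8 kg.
Burnout mass m_f = stage dry + payload = 30,267.8 + 2,920 = 33,187.8 kg.
Δv = v_e · ln(249,000/33,187.8) = 3050.0 × ln(7.503) = 3050.0 × 2.0153 ≈ 6147 m/s.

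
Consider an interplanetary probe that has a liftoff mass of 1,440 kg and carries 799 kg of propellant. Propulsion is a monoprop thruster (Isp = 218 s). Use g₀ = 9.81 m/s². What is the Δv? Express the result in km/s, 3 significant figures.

Δv ≈ 1.73 km/s

v_e = Isp · g₀ = 218 × 9.81 = 2138.6 m/s.
m_f = m₀ − m_prop = 1,440 − 799 = 641 kg.
Rocket equation: Δv = v_e · ln(m₀/m_f) = 2138.6 × ln(2.246) = 2138.6 × 0.8094 ≈ 1730.9 m/s.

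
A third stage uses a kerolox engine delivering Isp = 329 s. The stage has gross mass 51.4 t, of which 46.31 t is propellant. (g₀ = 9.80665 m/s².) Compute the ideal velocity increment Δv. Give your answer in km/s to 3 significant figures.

v_e = Isp · g₀ = 329 × 9.80665 = 3226.4 m/s.
m_f = m₀ − m_prop = 51.4 − 46.31 = 5.09 t.
By the Tsiolkovsky rocket equation, Δv = v_e · ln(m₀/m_f) = 3226.4 × ln(10.1) = 3226.4 × 2.3124 ≈ 7460.6 m/s.

Δv ≈ 7.46 km/s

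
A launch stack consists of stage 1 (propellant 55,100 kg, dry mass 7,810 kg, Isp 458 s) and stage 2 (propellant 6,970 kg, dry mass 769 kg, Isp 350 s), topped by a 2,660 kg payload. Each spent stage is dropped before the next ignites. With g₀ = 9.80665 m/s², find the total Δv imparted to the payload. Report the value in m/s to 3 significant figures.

Ignition mass of stage 1 = 55,100+7,810 + 6,970+769 + 2,660 = 73,309 kg.
Stage 1: m₀ = 73,309 kg, m_f = 73,309 − 55,100 = 18,209 kg; Δv = 458×9.80665×ln(4.026) = 4491.4×1.3928 ≈ 6256 m/s.
Stage 2: m₀ = 10,399 kg, m_f = 10,399 − 6,970 = 3,429 kg; Δv = 350×9.80665×ln(3.033) = 3432.3×1.1094 ≈ 3808 m/s.
Total Δv = 6256 + 3808 = 10064 m/s.

Δv ≈ 10100 m/s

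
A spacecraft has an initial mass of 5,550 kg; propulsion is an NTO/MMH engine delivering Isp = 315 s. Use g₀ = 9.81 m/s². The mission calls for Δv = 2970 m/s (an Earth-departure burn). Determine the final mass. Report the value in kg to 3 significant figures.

v_e = Isp · g₀ = 315 × 9.81 = 3090.2 m/s.
m₀/m_f = exp(Δv / v_e) = exp(2970 / 3090.2) = exp(0.9611) = 2.6146.
m_f = m₀ / 2.6146 = 5,550 / 2.6146 = 2,122.7 kg.

final mass ≈ 2120 kg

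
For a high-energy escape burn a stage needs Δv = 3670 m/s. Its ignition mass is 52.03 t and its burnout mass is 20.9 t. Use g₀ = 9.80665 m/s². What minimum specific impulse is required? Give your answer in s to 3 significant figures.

ln(m₀/m_f) = ln(52030/20900) = ln(2.489) = 0.9121.
v_e = Δv / ln(m₀/m_f) = 3670 / 0.9121 = 4023.8 m/s.
Isp = v_e / g₀ = 4023.8 / 9.80665 = 410.3 s.

Isp ≈ 410 s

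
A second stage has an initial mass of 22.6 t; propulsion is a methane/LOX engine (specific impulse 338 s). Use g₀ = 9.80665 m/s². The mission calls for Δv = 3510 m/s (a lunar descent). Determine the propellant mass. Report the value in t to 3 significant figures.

propellant mass ≈ 14.8 t

v_e = Isp · g₀ = 338 × 9.80665 = 3314.6 m/s.
Using Δv = v_e ln(m₀/m_f): m₀/m_f = exp(Δv / v_e) = exp(3510 / 3314.6) = exp(1.0589) = 2.8833.
m_f = 22.6 / 2.8833 = 7.83824 t, so propellant = m₀ − m_f = 22.6 − 7.83824 = 14.76176 t.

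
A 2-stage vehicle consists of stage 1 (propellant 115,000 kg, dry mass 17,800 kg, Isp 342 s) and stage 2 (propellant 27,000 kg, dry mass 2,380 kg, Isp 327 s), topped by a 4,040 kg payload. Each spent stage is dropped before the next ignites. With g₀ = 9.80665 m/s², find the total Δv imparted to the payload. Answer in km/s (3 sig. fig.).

Ignition mass of stage 1 = 115,000+17,800 + 27,000+2,380 + 4,040 = 166,220 kg.
Stage 1: m₀ = 166,220 kg, m_f = 166,220 − 115,000 = 51,220 kg; Δv = 342×9.80665×ln(3.245) = 3353.9×1.1772 ≈ 3948 m/s.
Stage 2: m₀ = 33,420 kg, m_f = 33,420 − 27,000 = 6,420 kg; Δv = 327×9.80665×ln(5.206) = 3206.8×1.6497 ≈ 5290 m/s.
Total Δv = 3948 + 5290 = 9238 m/s.

Δv ≈ 9.24 km/s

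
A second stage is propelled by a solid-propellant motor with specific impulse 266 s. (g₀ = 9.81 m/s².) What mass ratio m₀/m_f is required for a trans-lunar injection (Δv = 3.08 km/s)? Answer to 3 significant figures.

mass ratio ≈ 3.26

v_e = Isp · g₀ = 266 × 9.81 = 2609.5 m/s.
Using Δv = v_e ln(m₀/m_f): m₀/m_f = exp(Δv / v_e) = exp(3080 / 2609.5) = exp(1.1803) = 3.2554.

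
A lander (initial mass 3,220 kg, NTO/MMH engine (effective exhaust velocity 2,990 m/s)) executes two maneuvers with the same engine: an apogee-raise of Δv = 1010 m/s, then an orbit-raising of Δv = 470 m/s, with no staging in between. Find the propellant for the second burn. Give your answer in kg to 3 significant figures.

propellant for the second burn ≈ 334 kg

After the first burn: m = 3220 × exp(−1010/2990.0) = 3220 × 0.71334 = 2,296.95 kg.
After the second burn: m = 2,296.95 × exp(−470/2990.0) = 2,296.95 × 0.85454 = 1,962.84 kg.
Second-burn propellant = 2,296.95 − 1,962.84 = 334.11 kg.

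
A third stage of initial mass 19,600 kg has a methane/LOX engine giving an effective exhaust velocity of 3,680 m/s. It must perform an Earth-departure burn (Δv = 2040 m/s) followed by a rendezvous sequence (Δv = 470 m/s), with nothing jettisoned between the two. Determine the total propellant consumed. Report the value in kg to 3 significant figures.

total propellant consumed ≈ 9690 kg

After the first burn: m = 19600 × exp(−2040/3680.0) = 19600 × 0.57445 = 11,259.2 kg.
After the second burn: m = 11,259.2 × exp(−470/3680.0) = 11,259.2 × 0.88010 = 9,909.22 kg.
Total propellant = m₀ − m_final = 19600 − 9,909.22 = 9,690.78 kg.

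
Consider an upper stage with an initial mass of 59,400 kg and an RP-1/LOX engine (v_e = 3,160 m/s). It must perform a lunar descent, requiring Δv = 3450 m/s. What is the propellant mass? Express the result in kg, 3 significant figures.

From the ideal rocket equation, m₀/m_f = exp(Δv / v_e) = exp(3450 / 3160.0) = exp(1.0918) = 2.9795.
m_f = 59,400 / 2.9795 = 19,936.2 kg, so propellant = m₀ − m_f = 59,400 − 19,936.2 = 39,463.8 kg.

propellant mass ≈ 39500 kg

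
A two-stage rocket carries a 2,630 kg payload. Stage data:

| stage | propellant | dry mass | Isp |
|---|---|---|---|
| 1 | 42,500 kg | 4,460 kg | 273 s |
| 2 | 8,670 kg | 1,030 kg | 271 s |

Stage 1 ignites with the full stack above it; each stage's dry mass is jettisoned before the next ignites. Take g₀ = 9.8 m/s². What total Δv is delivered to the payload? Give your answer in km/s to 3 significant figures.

Ignition mass of stage 1 = 42,500+4,460 + 8,670+1,030 + 2,630 = 59,290 kg.
Stage 1: m₀ = 59,290 kg, m_f = 59,290 − 42,500 = 16,790 kg; Δv = 273×9.8×ln(3.531) = 2675.4×1.2617 ≈ 3375 m/s.
Stage 2: m₀ = 12,330 kg, m_f = 12,330 − 8,670 = 3,660 kg; Δv = 271×9.8×ln(3.369) = 2655.8×1.2146 ≈ 3226 m/s.
Total Δv = 3375 + 3226 = 6601 m/s.

Δv ≈ 6.60 km/s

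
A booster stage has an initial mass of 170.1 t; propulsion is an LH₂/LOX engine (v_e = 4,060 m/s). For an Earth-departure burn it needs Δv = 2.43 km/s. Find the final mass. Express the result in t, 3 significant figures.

Rocket equation: m₀/m_f = exp(Δv / v_e) = exp(2430 / 4060.0) = exp(0.5985) = 1.8194.
m_f = m₀ / 1.8194 = 170.1 / 1.8194 = 93.4924 t.

final mass ≈ 93.5 t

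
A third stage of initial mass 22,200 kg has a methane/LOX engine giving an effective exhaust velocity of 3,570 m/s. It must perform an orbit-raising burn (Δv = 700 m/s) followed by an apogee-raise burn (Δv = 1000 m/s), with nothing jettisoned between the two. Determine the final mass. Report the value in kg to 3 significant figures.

After the first burn: m = 22200 × exp(−700/3570.0) = 22200 × 0.82195 = 18,247.3 kg.
After the second burn: m = 18,247.3 × exp(−1000/3570.0) = 18,247.3 × 0.75570 = 13,789.5 kg.

final mass ≈ 13800 kg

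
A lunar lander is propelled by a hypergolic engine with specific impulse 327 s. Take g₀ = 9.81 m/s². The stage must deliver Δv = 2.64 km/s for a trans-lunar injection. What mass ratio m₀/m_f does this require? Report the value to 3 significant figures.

mass ratio ≈ 2.28

v_e = Isp · g₀ = 327 × 9.81 = 3207.9 m/s.
Rocket equation: m₀/m_f = exp(Δv / v_e) = exp(2640 / 3207.9) = exp(0.8230) = 2.2773.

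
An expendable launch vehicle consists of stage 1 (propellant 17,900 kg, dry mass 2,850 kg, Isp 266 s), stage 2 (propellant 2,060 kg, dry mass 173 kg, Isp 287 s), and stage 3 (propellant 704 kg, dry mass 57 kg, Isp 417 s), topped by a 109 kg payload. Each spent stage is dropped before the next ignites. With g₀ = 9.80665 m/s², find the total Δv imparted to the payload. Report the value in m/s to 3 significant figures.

Ignition mass of stage 1 = 17,900+2,850 + 2,060+173 + 704+57 + 109 = 23,853 kg.
Stage 1: m₀ = 23,853 kg, m_f = 23,853 − 17,900 = 5,953 kg; Δv = 266×9.80665×ln(4.007) = 2608.6×1.3880 ≈ 3621 m/s.
Stage 2: m₀ = 3,103 kg, m_f = 3,103 − 2,060 = 1,043 kg; Δv = 287×9.80665×ln(2.975) = 2814.5×1.0903 ≈ 3069 m/s.
Stage 3: m₀ = 870 kg, m_f = 870 − 704 = 166 kg; Δv = 417×9.80665×ln(5.241) = 4089.4×1.6565 ≈ 6774 m/s.
Total Δv = 3621 + 3069 + 6774 = 13464 m/s.

Δv ≈ 13500 m/s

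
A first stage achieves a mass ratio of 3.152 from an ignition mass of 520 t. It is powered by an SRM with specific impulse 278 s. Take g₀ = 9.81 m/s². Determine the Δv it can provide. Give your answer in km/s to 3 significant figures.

Δv ≈ 3.13 km/s

v_e = Isp · g₀ = 278 × 9.81 = 2727.2 m/s.
Using Δv = v_e ln(m₀/m_f): Δv = v_e · ln(3.152) = 2727.2 × 1.1480 ≈ 3130.9 m/s.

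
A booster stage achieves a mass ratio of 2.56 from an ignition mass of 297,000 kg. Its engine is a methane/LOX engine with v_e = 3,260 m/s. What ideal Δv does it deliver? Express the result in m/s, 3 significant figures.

Δv ≈ 3060 m/s

From the ideal rocket equation, Δv = v_e · ln(2.56) = 3260.0 × 0.9400 ≈ 3064.4 m/s.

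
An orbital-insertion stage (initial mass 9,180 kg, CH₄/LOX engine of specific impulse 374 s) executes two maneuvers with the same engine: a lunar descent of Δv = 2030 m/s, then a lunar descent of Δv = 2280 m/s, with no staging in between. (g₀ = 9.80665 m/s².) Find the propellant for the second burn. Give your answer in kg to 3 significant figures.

propellant for the second burn ≈ 2440 kg

v_e = Isp · g₀ = 374 × 9.80665 = 3667.7 m/s.
After the first burn: m = 9180 × exp(−2030/3667.7) = 9180 × 0.57494 = 5,277.95 kg.
After the second burn: m = 5,277.95 × exp(−2280/3667.7) = 5,277.95 × 0.53706 = 2,834.58 kg.
Second-burn propellant = 5,277.95 − 2,834.58 = 2,443.37 kg.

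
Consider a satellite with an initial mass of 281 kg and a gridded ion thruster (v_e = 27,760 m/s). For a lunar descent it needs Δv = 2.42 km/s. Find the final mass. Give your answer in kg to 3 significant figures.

final mass ≈ 258 kg

By the Tsiolkovsky rocket equation, m₀/m_f = exp(Δv / v_e) = exp(2420 / 27760.0) = exp(0.0872) = 1.0911.
m_f = m₀ / 1.0911 = 281 / 1.0911 = 257.538 kg.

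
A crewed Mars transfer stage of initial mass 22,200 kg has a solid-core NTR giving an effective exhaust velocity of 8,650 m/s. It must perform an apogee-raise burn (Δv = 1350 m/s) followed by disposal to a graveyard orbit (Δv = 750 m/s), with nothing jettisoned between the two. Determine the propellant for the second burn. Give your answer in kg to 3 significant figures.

After the first burn: m = 22200 × exp(−1350/8650.0) = 22200 × 0.85550 = 18,992.1 kg.
After the second burn: m = 18,992.1 × exp(−750/8650.0) = 18,992.1 × 0.91695 = 17,414.8 kg.
Second-burn propellant = 18,992.1 − 17,414.8 = 1,577.3 kg.

propellant for the second burn ≈ 1580 kg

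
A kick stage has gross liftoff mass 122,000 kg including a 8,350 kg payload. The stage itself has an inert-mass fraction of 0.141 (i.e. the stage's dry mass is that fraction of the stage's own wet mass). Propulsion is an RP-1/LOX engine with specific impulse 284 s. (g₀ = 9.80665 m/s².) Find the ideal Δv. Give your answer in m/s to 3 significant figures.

Δv ≈ 4490 m/s

Stage wet mass = m₀ − payload = 122,000 − 8,350 = 113,650 kg.
Stage dry mass = ε × stage wet mass = 0.141 × 113,650 = 16,024.7 kg.
Burnout mass m_f = stage dry + payload = 16,024.7 + 8,350 = 24,374.7 kg.
v_e = Isp · g₀ = 284 × 9.80665 = 2785.1 m/s.
Δv = v_e · ln(122,000/24,374.7) = 2785.1 × ln(5.005) = 2785.1 × 1.6105 ≈ 4485 m/s.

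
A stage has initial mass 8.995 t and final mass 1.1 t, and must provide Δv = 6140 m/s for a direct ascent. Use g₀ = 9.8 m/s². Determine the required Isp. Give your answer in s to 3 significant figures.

Isp ≈ 298 s

ln(m₀/m_f) = ln(8995/1100) = ln(8.177) = 2.1014.
Rocket equation: v_e = Δv / ln(m₀/m_f) = 6140 / 2.1014 = 2921.9 m/s.
Isp = v_e / g₀ = 2921.9 / 9.8 = 298.2 s.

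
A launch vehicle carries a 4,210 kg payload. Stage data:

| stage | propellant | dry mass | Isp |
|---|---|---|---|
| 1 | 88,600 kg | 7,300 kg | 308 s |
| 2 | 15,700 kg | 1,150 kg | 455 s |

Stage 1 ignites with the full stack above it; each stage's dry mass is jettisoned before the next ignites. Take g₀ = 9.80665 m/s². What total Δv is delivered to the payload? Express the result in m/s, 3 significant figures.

Ignition mass of stage 1 = 88,600+7,300 + 15,700+1,150 + 4,210 = 116,960 kg.
Stage 1: m₀ = 116,960 kg, m_f = 116,960 − 88,600 = 28,360 kg; Δv = 308×9.80665×ln(4.124) = 3020.4×1.4169 ≈ 4280 m/s.
Stage 2: m₀ = 21,060 kg, m_f = 21,060 − 15,700 = 5,360 kg; Δv = 455×9.80665×ln(3.929) = 4462.0×1.3684 ≈ 6106 m/s.
Total Δv = 4280 + 6106 = 10386 m/s.

Δv ≈ 10400 m/s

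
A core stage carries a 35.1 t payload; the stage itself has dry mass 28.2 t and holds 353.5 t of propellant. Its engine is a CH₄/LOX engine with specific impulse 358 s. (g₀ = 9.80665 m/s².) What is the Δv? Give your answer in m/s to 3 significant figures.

v_e = Isp · g₀ = 358 × 9.80665 = 3510.8 m/s.
m₀ = payload + dry + propellant = 35.1 + 28.2 + 353.5 = 416.8 t.
m_f = payload + dry = 35.1 + 28.2 = 63.3 t.
Rocket equation: Δv = v_e · ln(m₀/m_f) = 3510.8 × ln(6.585) = 3510.8 × 1.8847 ≈ 6616.8 m/s.

Δv ≈ 6620 m/s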